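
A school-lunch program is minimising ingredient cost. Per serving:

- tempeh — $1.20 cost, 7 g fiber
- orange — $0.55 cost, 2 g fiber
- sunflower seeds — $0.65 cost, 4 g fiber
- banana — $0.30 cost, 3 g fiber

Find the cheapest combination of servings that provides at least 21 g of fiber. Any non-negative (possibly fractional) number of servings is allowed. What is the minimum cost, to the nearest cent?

Cost per g of fiber: banana $0.1000, sunflower seeds $0.1625, tempeh $0.1714, orange $0.2750.
With no serving limits, use only banana: 21 g / 3 g = 7 servings × $0.30 = $2.10.

$2.10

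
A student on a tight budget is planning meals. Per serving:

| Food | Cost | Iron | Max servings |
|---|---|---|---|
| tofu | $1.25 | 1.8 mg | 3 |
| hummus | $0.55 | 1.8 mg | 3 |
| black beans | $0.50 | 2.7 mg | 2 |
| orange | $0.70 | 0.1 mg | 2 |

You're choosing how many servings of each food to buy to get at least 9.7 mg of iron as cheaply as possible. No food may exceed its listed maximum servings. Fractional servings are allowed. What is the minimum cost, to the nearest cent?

$2.31

Cost per mg of iron: black beans $0.1852, hummus $0.3056, tofu $0.6944, orange $7.0000.
Take 2 servings of black beans: +5.4 mg iron for $1.00 (total $1.00, still need 4.3 mg).
Take 2.389 servings of hummus: +4.3 mg iron for $1.31 (total $2.31, still need 0.0 mg).
Filling from the cheapest source first is optimal under one linear minimum: $2.31.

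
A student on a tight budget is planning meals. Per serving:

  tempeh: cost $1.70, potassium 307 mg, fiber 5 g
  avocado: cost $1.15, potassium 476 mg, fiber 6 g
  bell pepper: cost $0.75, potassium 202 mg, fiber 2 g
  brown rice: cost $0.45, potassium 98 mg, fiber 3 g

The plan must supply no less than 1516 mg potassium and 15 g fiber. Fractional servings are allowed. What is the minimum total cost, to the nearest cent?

tempeh only: max(1516/307, 15/5) = 4.938 servings → $8.39.
avocado only: max(1516/476, 15/6) = 3.185 servings → $3.66.
bell pepper only: max(1516/202, 15/2) = 7.505 servings → $5.63.
brown rice only: max(1516/98, 15/3) = 15.47 servings → $6.96.
tempeh + avocado: intersection lies outside the first quadrant.
tempeh + bell pepper: intersection lies outside the first quadrant.
tempeh + brown rice: the both-tight solution has a negative serving — not a feasible corner.
avocado + bell pepper: the both-tight solution has a negative serving — not a feasible corner.
avocado + brown rice: the both-tight solution has a negative serving — not a feasible corner.
bell pepper + brown rice: the both-tight solution has a negative serving — not a feasible corner.
So the least-cost plan costs $3.66.

$3.66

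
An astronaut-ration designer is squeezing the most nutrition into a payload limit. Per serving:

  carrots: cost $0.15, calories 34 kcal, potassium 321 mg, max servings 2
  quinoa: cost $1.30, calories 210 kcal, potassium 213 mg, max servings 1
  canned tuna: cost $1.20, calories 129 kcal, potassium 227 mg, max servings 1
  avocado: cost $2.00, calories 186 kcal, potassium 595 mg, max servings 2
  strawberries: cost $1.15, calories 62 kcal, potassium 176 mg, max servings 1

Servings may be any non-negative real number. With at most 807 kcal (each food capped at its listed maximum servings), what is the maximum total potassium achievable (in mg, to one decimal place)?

2413.5 mg

Potassium per kcal: carrots 9.441, avocado 3.199, strawberries 2.839, canned tuna 1.76, quinoa 1.014.
Take 2 servings of carrots: uses 68 kcal, +642.0 mg potassium (running total 642.0 mg).
Take 2 servings of avocado: uses 372 kcal, +1190.0 mg potassium (running total 1832.0 mg).
Take 1 serving of strawberries: uses 62 kcal, +176.0 mg potassium (running total 2008.0 mg).
Take 1 serving of canned tuna: uses 129 kcal, +227.0 mg potassium (running total 2235.0 mg).
Take 0.8381 servings of quinoa: uses 176 kcal, +178.5 mg potassium (running total 2413.5 mg).
Greedy by best ratio exhausts the calories allowance optimally: 2413.5 mg.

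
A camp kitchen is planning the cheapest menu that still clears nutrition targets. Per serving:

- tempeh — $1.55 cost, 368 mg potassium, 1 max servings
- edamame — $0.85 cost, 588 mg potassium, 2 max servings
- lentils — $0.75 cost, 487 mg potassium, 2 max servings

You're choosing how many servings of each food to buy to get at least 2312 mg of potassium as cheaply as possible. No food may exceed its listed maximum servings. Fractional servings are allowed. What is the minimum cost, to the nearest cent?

Cost per mg of potassium: edamame $0.0014, lentils $0.0015, tempeh $0.0042.
Take 2 servings of edamame: +1176.0 mg potassium for $1.70 (total $1.70, still need 1136.0 mg).
Take 2 servings of lentils: +974.0 mg potassium for $1.50 (total $3.20, still need 162.0 mg).
Take 0.4402 servings of tempeh: +162.0 mg potassium for $0.68 (total $3.88, still need 0.0 mg).
Greedy by cheapest-per-mg is optimal for a single linear constraint, so the minimum cost is $3.88.

$3.88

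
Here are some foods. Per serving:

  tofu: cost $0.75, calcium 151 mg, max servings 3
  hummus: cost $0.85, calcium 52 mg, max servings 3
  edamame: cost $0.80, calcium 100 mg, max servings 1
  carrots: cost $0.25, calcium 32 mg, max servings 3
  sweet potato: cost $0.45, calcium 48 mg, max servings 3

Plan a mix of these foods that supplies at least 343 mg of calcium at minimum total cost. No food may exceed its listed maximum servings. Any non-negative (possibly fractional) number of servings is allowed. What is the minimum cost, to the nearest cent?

$1.70

Cost per mg of calcium: tofu $0.0050, carrots $0.0078, edamame $0.0080, sweet potato $0.0094, hummus $0.0163.
Take 2.272 servings of tofu: +343.0 mg calcium for $1.70 (total $1.70, still need 0.0 mg).
Greedy by cheapest-per-mg is optimal for a single linear constraint, so the minimum cost is $1.70.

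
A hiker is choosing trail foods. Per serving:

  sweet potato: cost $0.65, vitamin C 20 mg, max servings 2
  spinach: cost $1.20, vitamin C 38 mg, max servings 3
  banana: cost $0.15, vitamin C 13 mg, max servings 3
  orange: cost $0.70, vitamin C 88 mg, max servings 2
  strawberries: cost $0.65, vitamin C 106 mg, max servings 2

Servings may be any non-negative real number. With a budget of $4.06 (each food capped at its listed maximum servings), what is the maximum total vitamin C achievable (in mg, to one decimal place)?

455.8 mg

Vitamin C per dollar: strawberries 163.1, orange 125.7, banana 86.67, spinach 31.67, sweet potato 30.77.
Take 2 servings of strawberries: spends $1.30, +212.0 mg vitamin C (running total 212.0 mg).
Take 2 servings of orange: spends $1.40, +176.0 mg vitamin C (running total 388.0 mg).
Take 3 servings of banana: spends $0.45, +39.0 mg vitamin C (running total 427.0 mg).
Take 0.7583 servings of spinach: spends $0.91, +28.8 mg vitamin C (running total 455.8 mg).
Filling greedily by vitamin C-per-dollar is optimal for one linear limit, giving 455.8 mg.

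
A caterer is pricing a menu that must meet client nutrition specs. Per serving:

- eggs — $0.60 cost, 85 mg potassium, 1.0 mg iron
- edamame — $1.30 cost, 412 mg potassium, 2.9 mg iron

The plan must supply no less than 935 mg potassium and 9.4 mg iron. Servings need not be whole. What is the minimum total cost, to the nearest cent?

For a min-cost LP with two ≥-constraints, a basic feasible solution has at most two positive variables.
eggs only: max(935/85, 9.4/1.0) = 11 servings → $6.60.
edamame only: max(935/412, 9.4/2.9) = 3.241 servings → $4.21.
eggs + edamame with both tight: 7.017 servings and 0.8218 servings → $5.28.
So the least-cost plan costs $4.21.

$4.21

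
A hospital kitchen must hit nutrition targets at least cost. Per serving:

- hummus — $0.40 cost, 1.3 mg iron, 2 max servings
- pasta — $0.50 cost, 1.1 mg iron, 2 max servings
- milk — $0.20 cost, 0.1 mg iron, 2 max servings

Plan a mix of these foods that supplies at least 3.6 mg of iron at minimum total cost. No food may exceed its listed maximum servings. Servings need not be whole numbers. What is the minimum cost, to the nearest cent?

Cost per mg of iron: hummus $0.3077, pasta $0.4545, milk $2.0000.
Take 2 servings of hummus: +2.6 mg iron for $0.80 (total $0.80, still need 1.0 mg).
Take 0.9091 servings of pasta: +1.0 mg iron for $0.45 (total $1.25, still need 0.0 mg).
Greedy by cheapest-per-mg is optimal for a single linear constraint, so the minimum cost is $1.25.

$1.25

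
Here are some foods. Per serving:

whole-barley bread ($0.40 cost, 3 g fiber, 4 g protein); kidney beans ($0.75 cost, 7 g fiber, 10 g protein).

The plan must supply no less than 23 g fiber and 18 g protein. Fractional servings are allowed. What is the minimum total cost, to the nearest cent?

$2.46

An LP optimum is at a vertex; with two nutrient constraints at most two foods are used. Check each candidate.
whole-barley bread only: max(23/3, 18/4) = 7.667 servings → $3.07.
kidney beans only: max(23/7, 18/10) = 3.286 servings → $2.46.
whole-barley bread + kidney beans: intersection lies outside the first quadrant.
The minimum over all feasible corners is $2.46.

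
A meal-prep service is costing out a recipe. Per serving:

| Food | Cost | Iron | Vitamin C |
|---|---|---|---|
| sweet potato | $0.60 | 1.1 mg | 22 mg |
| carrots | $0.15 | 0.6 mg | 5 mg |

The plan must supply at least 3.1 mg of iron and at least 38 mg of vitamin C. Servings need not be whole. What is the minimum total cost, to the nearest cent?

Compare the cost at each extreme point of the feasible region.
sweet potato only: max(3.1/1.1, 38/22) = 2.818 servings → $1.69.
carrots only: max(3.1/0.6, 38/5) = 7.6 servings → $1.14.
sweet potato + carrots with both tight: 0.9481 servings and 3.429 servings → $1.08.
Cheapest feasible corner: $1.08.

$1.08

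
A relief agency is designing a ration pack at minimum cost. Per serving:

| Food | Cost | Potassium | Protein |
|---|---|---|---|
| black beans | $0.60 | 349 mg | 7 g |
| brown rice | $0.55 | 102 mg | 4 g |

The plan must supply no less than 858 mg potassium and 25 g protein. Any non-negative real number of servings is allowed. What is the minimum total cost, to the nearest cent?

$2.14

Check every corner: each single food scaled to meet both minima, and each pair solved so both constraints bind.
black beans only: max(858/349, 25/7) = 3.571 servings → $2.14.
brown rice only: max(858/102, 25/4) = 8.412 servings → $4.63.
black beans + brown rice with both tight: 1.293 servings and 3.987 servings → $2.97.
Cheapest feasible corner: $2.14.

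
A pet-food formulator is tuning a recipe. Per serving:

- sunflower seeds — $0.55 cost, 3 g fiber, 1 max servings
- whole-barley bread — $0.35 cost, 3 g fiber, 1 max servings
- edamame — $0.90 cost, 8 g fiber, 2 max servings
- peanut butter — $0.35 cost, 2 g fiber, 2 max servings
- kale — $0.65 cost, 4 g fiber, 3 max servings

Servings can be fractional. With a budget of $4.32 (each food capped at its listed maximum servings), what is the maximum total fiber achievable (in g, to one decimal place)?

Fiber per dollar: edamame 8.889, whole-barley bread 8.571, kale 6.154, peanut butter 5.714, sunflower seeds 5.455.
Take 2 servings of edamame: spends $1.80, +16.0 g fiber (running total 16.0 g).
Take 1 serving of whole-barley bread: spends $0.35, +3.0 g fiber (running total 19.0 g).
Take 3 servings of kale: spends $1.95, +12.0 g fiber (running total 31.0 g).
Take 0.6286 servings of peanut butter: spends $0.22, +1.3 g fiber (running total 32.3 g).
Filling greedily by fiber-per-dollar is optimal for one linear limit, giving 32.3 g.

32.3 g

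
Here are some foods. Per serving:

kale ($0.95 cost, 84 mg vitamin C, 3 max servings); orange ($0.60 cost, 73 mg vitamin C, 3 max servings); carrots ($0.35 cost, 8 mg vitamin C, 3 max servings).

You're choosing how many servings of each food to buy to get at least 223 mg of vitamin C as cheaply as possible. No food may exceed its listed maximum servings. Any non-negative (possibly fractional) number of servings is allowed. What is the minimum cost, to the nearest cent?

Cost per mg of vitamin C: orange $0.0082, kale $0.0113, carrots $0.0437.
Take 3 servings of orange: +219.0 mg vitamin C for $1.80 (total $1.80, still need 4.0 mg).
Take 0.04762 servings of kale: +4.0 mg vitamin C for $0.05 (total $1.85, still need 0.0 mg).
Greedy by cheapest-per-mg is optimal for a single linear constraint, so the minimum cost is $1.85.

$1.85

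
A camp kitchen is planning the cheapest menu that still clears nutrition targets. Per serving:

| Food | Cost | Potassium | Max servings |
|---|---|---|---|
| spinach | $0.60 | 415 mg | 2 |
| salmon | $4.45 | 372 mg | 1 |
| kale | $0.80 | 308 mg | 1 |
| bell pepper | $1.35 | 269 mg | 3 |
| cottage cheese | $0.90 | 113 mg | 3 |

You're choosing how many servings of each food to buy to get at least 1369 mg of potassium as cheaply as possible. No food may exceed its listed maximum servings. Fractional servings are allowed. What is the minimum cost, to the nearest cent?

Cost per mg of potassium: spinach $0.0014, kale $0.0026, bell pepper $0.0050, cottage cheese $0.0080, salmon $0.0120.
Take 2 servings of spinach: +830.0 mg potassium for $1.20 (total $1.20, still need 539.0 mg).
Take 1 serving of kale: +308.0 mg potassium for $0.80 (total $2.00, still need 231.0 mg).
Take 0.8587 servings of bell pepper: +231.0 mg potassium for $1.16 (total $3.16, still need 0.0 mg).
Greedy by cheapest-per-mg is optimal for a single linear constraint, so the minimum cost is $3.16.

$3.16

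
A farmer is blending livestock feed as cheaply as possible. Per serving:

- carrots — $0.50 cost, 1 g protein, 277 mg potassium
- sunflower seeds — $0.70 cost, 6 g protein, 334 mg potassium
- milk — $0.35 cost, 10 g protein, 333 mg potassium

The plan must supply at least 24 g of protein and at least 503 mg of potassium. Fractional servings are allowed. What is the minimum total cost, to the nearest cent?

$0.84

For a min-cost LP with two ≥-constraints, a basic feasible solution has at most two positive variables.
carrots only: max(24/1, 503/277) = 24 servings → $12.00.
sunflower seeds only: max(24/6, 503/334) = 4 servings → $2.80.
milk only: max(24/10, 503/333) = 2.4 servings → $0.84.
carrots + sunflower seeds: intersection lies outside the first quadrant.
carrots + milk: the both-tight solution has a negative serving — not a feasible corner.
sunflower seeds + milk with both targets exact would need a negative amount; discard.
Cheapest feasible corner: $0.84.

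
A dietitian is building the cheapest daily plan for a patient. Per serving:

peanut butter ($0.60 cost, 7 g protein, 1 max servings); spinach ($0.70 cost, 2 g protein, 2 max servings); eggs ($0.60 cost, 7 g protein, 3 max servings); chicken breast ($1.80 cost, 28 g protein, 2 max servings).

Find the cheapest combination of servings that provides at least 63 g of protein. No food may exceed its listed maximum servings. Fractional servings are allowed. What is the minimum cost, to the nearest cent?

Cost per g of protein: chicken breast $0.0643, peanut butter $0.0857, eggs $0.0857, spinach $0.3500.
Take 2 servings of chicken breast: +56.0 g protein for $3.60 (total $3.60, still need 7.0 g).
Take 1 serving of peanut butter: +7.0 g protein for $0.60 (total $4.20, still need 0.0 g).
Greedy by cheapest-per-g is optimal for a single linear constraint, so the minimum cost is $4.20.

$4.20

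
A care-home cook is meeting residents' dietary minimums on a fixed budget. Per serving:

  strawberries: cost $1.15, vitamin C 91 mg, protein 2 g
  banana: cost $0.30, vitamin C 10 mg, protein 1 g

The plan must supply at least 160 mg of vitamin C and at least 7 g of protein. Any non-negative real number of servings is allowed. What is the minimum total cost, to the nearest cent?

Minimising a linear cost over {vitamin C ≥ 160, protein ≥ 7, servings ≥ 0} — the optimum is at a vertex, using one or two foods.
strawberries only: max(160/91, 7/2) = 3.5 servings → $4.03.
banana only: max(160/10, 7/1) = 16 servings → $4.80.
strawberries + banana with both tight: 1.268 servings and 4.465 servings → $2.80.
So the least-cost plan costs $2.80.

$2.80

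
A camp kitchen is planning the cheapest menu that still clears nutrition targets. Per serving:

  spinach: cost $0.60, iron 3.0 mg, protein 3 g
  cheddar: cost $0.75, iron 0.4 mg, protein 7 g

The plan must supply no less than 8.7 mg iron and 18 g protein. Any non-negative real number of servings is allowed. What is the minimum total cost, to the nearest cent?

At the optimum either one food covers both requirements or two foods hit both targets exactly; no other combination can be cheaper.
spinach only: max(8.7/3.0, 18/3) = 6 servings → $3.60.
cheddar only: max(8.7/0.4, 18/7) = 21.75 servings → $16.31.
spinach + cheddar with both tight: 2.712 servings and 1.409 servings → $2.68.
The minimum over all feasible corners is $2.68.

$2.68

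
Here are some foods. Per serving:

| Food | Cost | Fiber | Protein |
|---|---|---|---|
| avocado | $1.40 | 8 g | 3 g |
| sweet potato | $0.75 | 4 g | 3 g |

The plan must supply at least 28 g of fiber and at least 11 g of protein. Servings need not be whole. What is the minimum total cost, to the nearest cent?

$4.92

Minimising a linear cost over {fiber ≥ 28, protein ≥ 11, servings ≥ 0} — the optimum is at a vertex, using one or two foods.
avocado only: max(28/8, 11/3) = 3.667 servings → $5.13.
sweet potato only: max(28/4, 11/3) = 7 servings → $5.25.
avocado + sweet potato with both tight: 3.333 servings and 0.3333 servings → $4.92.
So the least-cost plan costs $4.92.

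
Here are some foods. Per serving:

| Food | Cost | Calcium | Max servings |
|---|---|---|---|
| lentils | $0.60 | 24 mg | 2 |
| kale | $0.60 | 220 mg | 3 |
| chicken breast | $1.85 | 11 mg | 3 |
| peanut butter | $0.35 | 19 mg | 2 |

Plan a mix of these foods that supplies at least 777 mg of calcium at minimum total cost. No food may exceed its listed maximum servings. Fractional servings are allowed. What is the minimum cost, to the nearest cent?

Cost per mg of calcium: kale $0.0027, peanut butter $0.0184, lentils $0.0250, chicken breast $0.1682.
Take 3 servings of kale: +660.0 mg calcium for $1.80 (total $1.80, still need 117.0 mg).
Take 2 servings of peanut butter: +38.0 mg calcium for $0.70 (total $2.50, still need 79.0 mg).
Take 2 servings of lentils: +48.0 mg calcium for $1.20 (total $3.70, still need 31.0 mg).
Take 2.818 servings of chicken breast: +31.0 mg calcium for $5.21 (total $8.91, still need 0.0 mg).
Filling from the cheapest source first is optimal under one linear minimum: $8.91.

$8.91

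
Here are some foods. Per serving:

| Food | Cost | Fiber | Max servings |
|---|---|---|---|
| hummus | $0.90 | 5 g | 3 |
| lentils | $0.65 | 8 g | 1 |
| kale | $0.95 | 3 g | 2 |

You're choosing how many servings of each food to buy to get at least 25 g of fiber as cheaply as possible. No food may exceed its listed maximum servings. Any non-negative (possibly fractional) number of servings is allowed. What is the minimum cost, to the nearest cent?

Cost per g of fiber: lentils $0.0813, hummus $0.1800, kale $0.3167.
Take 1 serving of lentils: +8.0 g fiber for $0.65 (total $0.65, still need 17.0 g).
Take 3 servings of hummus: +15.0 g fiber for $2.70 (total $3.35, still need 2.0 g).
Take 0.6667 servings of kale: +2.0 g fiber for $0.63 (total $3.98, still need 0.0 g).
Filling from the cheapest source first is optimal under one linear minimum: $3.98.

$3.98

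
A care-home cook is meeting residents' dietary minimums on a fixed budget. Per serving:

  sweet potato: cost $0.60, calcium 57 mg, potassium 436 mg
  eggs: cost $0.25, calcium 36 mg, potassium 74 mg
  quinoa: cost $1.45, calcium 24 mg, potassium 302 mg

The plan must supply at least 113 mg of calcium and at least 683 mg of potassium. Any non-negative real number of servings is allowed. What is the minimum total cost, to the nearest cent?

$1.07

This is a tiny linear program; its minimum lies at a vertex of the feasible set. List the vertices and price them.
sweet potato only: max(113/57, 683/436) = 1.982 servings → $1.19.
eggs only: max(113/36, 683/74) = 9.23 servings → $2.31.
quinoa only: max(113/24, 683/302) = 4.708 servings → $6.83.
sweet potato + eggs with both tight: 1.414 servings and 0.9006 servings → $1.07.
sweet potato + quinoa: the both-tight solution has a negative serving — not a feasible corner.
eggs + quinoa with both tight: 1.95 servings and 1.784 servings → $3.07.
So the least-cost plan costs $1.07.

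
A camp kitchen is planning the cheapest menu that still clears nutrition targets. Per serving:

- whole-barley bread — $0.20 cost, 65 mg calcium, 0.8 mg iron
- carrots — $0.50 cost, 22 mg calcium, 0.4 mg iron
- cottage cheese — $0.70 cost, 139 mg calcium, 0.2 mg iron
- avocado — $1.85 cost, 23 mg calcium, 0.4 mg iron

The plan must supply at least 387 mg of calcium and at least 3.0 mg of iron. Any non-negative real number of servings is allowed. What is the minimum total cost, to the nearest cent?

Minimising a linear cost over {calcium ≥ 387, iron ≥ 3.0, servings ≥ 0} — the optimum is at a vertex, using one or two foods.
whole-barley bread only: max(387/65, 3.0/0.8) = 5.954 servings → $1.19.
carrots only: max(387/22, 3.0/0.4) = 17.59 servings → $8.80.
cottage cheese only: max(387/139, 3.0/0.2) = 15 servings → $10.50.
avocado only: max(387/23, 3.0/0.4) = 16.83 servings → $31.13.
whole-barley bread + carrots with both targets exact would need a negative amount; discard.
whole-barley bread + cottage cheese with both tight: 3.458 servings and 1.167 servings → $1.51.
whole-barley bread + avocado: the both-tight solution has a negative serving — not a feasible corner.
carrots + cottage cheese with both tight: 6.633 servings and 1.734 servings → $4.53.
carrots + avocado: intersection lies outside the first quadrant.
cottage cheese + avocado with both tight: 1.682 servings and 6.659 servings → $13.50.
So the least-cost plan costs $1.19.

$1.19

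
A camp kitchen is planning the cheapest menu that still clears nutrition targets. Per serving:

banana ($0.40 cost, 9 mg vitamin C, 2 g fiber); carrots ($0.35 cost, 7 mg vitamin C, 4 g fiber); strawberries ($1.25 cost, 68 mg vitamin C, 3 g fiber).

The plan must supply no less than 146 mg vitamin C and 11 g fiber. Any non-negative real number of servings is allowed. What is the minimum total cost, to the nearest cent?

$2.96

An LP optimum is at a vertex; with two nutrient constraints at most two foods are used. Check each candidate.
banana only: max(146/9, 11/2) = 16.22 servings → $6.49.
carrots only: max(146/7, 11/4) = 20.86 servings → $7.30.
strawberries only: max(146/68, 11/3) = 3.667 servings → $4.58.
banana + carrots: the both-tight solution has a negative serving — not a feasible corner.
banana + strawberries with both tight: 2.844 servings and 1.771 servings → $3.35.
carrots + strawberries with both tight: 1.235 servings and 2.02 servings → $2.96.
The minimum over all feasible corners is $2.96.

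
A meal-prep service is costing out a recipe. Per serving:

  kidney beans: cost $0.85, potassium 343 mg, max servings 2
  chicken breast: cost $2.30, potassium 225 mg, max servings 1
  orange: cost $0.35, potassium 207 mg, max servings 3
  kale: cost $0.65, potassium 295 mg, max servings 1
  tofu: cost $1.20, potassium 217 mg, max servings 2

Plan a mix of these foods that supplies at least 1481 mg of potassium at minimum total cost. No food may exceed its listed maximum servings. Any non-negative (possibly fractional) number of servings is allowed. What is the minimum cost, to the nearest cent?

Cost per mg of potassium: orange $0.0017, kale $0.0022, kidney beans $0.0025, tofu $0.0055, chicken breast $0.0102.
Take 3 servings of orange: +621.0 mg potassium for $1.05 (total $1.05, still need 860.0 mg).
Take 1 serving of kale: +295.0 mg potassium for $0.65 (total $1.70, still need 565.0 mg).
Take 1.647 servings of kidney beans: +565.0 mg potassium for $1.40 (total $3.10, still need 0.0 mg).
Greedy by cheapest-per-mg is optimal for a single linear constraint, so the minimum cost is $3.10.

$3.10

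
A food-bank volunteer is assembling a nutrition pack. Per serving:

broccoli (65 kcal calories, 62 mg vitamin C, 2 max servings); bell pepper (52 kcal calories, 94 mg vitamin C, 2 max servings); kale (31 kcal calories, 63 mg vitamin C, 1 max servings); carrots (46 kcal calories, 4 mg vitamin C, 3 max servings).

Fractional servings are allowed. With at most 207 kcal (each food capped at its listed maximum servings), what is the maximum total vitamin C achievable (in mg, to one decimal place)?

Vitamin C per kcal: kale 2.032, bell pepper 1.808, broccoli 0.9538, carrots 0.08696.
Take 1 serving of kale: uses 31 kcal, +63.0 mg vitamin C (running total 63.0 mg).
Take 2 servings of bell pepper: uses 104 kcal, +188.0 mg vitamin C (running total 251.0 mg).
Take 1.108 servings of broccoli: uses 72 kcal, +68.7 mg vitamin C (running total 319.7 mg).
Filling greedily by vitamin C-per-kcal is optimal for one linear limit, giving 319.7 mg.

319.7 mg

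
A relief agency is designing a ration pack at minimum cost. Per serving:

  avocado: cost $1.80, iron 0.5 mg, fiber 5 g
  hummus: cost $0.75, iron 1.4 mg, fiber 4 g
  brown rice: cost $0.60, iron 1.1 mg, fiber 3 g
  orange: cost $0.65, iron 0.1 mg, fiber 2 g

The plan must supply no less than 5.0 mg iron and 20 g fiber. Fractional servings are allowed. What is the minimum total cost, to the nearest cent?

Two binding constraints pin down two serving amounts, so the optimal mix uses at most two foods. The candidates are each food alone (scaled to the tighter of iron/fiber) and each pair with both constraints tight.
avocado only: max(5.0/0.5, 20/5) = 10 servings → $18.00.
hummus only: max(5.0/1.4, 20/4) = 5 servings → $3.75.
brown rice only: max(5.0/1.1, 20/3) = 6.667 servings → $4.00.
orange only: max(5.0/0.1, 20/2) = 50 servings → $32.50.
avocado + hummus with both tight: 1.6 servings and 3 servings → $5.13.
avocado + brown rice with both tight: 1.75 servings and 3.75 servings → $5.40.
avocado + orange: the both-tight solution has a negative serving — not a feasible corner.
hummus + brown rice: the both-tight solution has a negative serving — not a feasible corner.
hummus + orange with both tight: 3.333 servings and 3.333 servings → $4.67.
brown rice + orange with both tight: 4.211 servings and 3.684 servings → $4.92.
The minimum over all feasible corners is $3.75.

$3.75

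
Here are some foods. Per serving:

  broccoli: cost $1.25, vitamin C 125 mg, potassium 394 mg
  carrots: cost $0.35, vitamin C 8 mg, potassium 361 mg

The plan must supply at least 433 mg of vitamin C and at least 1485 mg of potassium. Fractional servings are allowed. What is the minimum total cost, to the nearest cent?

broccoli only: max(433/125, 1485/394) = 3.769 servings → $4.71.
carrots only: max(433/8, 1485/361) = 54.12 servings → $18.94.
broccoli + carrots with both tight: 3.441 servings and 0.3579 servings → $4.43.
So the least-cost plan costs $4.43.

$4.43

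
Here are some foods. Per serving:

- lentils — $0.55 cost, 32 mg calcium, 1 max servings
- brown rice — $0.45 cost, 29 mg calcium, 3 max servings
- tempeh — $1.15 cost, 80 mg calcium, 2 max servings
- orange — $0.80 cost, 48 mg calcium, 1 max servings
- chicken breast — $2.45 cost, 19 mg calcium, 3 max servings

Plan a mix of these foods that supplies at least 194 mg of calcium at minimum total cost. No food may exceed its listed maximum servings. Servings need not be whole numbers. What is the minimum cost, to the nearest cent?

$2.83

Cost per mg of calcium: tempeh $0.0144, brown rice $0.0155, orange $0.0167, lentils $0.0172, chicken breast $0.1289.
Take 2 servings of tempeh: +160.0 mg calcium for $2.30 (total $2.30, still need 34.0 mg).
Take 1.172 servings of brown rice: +34.0 mg calcium for $0.53 (total $2.83, still need 0.0 mg).
Greedy by cheapest-per-mg is optimal for a single linear constraint, so the minimum cost is $2.83.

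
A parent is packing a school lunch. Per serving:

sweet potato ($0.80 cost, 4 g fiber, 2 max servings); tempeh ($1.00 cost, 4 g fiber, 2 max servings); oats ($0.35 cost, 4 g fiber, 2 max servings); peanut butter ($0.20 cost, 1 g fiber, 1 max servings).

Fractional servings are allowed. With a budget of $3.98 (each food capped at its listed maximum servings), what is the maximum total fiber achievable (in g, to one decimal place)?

22.9 g

Fiber per dollar: oats 11.43, sweet potato 5, peanut butter 5, tempeh 4.
Take 2 servings of oats: spends $0.70, +8.0 g fiber (running total 8.0 g).
Take 2 servings of sweet potato: spends $1.60, +8.0 g fiber (running total 16.0 g).
Take 1 serving of peanut butter: spends $0.20, +1.0 g fiber (running total 17.0 g).
Take 1.48 servings of tempeh: spends $1.48, +5.9 g fiber (running total 22.9 g).
Filling greedily by fiber-per-dollar is optimal for one linear limit, giving 22.9 g.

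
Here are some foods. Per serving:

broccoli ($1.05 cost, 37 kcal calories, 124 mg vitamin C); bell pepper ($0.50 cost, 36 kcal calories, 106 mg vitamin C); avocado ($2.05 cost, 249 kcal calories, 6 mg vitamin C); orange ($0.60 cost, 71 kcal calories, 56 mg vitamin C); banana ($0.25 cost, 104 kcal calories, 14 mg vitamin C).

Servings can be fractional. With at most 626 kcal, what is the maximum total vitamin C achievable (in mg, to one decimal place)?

Vitamin C per kcal: broccoli 3.351, bell pepper 2.944, orange 0.7887, banana 0.1346, avocado 0.0241.
With no serving limits, spend the whole calories allowance on broccoli: 626 kcal / 37 kcal × 124 mg = 2097.9 mg.

2097.9 mg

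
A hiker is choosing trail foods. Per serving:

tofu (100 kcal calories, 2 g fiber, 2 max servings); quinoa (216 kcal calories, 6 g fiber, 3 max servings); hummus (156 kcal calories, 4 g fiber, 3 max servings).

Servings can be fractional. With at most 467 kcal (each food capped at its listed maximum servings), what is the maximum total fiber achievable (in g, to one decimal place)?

Fiber per kcal: quinoa 0.02778, hummus 0.02564, tofu 0.02.
Take 2.162 servings of quinoa: uses 467 kcal, +13.0 g fiber (running total 13.0 g).
Greedy by best ratio exhausts the calories allowance optimally: 13.0 g.

13.0 g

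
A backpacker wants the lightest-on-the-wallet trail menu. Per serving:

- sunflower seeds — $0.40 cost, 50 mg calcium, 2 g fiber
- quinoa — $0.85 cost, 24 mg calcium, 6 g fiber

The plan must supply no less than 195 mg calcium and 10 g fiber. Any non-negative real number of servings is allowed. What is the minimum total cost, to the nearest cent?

$1.85

Minimising a linear cost over {calcium ≥ 195, fiber ≥ 10, servings ≥ 0} — the optimum is at a vertex, using one or two foods.
sunflower seeds only: max(195/50, 10/2) = 5 servings → $2.00.
quinoa only: max(195/24, 10/6) = 8.125 servings → $6.91.
sunflower seeds + quinoa with both tight: 3.69 servings and 0.4365 servings → $1.85.
Cheapest feasible corner: $1.85.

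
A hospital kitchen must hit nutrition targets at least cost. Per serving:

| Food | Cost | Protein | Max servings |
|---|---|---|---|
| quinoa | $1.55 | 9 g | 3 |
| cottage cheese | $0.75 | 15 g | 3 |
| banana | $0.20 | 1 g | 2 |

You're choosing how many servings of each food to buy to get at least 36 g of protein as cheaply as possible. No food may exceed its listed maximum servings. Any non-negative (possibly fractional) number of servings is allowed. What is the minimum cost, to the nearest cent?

$1.80

Cost per g of protein: cottage cheese $0.0500, quinoa $0.1722, banana $0.2000.
Take 2.4 servings of cottage cheese: +36.0 g protein for $1.80 (total $1.80, still need 0.0 g).
Filling from the cheapest source first is optimal under one linear minimum: $1.80.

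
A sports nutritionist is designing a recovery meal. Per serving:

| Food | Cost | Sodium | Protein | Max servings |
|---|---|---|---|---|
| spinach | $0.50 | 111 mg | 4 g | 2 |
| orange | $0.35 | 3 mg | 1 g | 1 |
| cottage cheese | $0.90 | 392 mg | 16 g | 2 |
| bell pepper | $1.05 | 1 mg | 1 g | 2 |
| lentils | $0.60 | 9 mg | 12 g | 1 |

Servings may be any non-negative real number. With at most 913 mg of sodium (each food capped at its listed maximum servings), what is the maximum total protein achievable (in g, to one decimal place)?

Protein per mg sodium: lentils 1.333, bell pepper 1, orange 0.3333, cottage cheese 0.04082, spinach 0.03604.
Take 1 serving of lentils: uses 9 mg sodium, +12.0 g protein (running total 12.0 g).
Take 2 servings of bell pepper: uses 2 mg sodium, +2.0 g protein (running total 14.0 g).
Take 1 serving of orange: uses 3 mg sodium, +1.0 g protein (running total 15.0 g).
Take 2 servings of cottage cheese: uses 784 mg sodium, +32.0 g protein (running total 47.0 g).
Take 1.036 servings of spinach: uses 115 mg sodium, +4.1 g protein (running total 51.1 g).
Filling greedily by protein-per-mg sodium is optimal for one linear limit, giving 51.1 g.

51.1 g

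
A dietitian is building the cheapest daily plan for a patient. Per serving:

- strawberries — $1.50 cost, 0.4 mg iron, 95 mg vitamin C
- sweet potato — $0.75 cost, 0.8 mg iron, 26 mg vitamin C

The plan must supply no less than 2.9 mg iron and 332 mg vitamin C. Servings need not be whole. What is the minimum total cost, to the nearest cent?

$5.98

An LP optimum is at a vertex; with two nutrient constraints at most two foods are used. Check each candidate.
strawberries only: max(2.9/0.4, 332/95) = 7.25 servings → $10.88.
sweet potato only: max(2.9/0.8, 332/26) = 12.77 servings → $9.58.
strawberries + sweet potato with both tight: 2.899 servings and 2.175 servings → $5.98.
The minimum over all feasible corners is $5.98.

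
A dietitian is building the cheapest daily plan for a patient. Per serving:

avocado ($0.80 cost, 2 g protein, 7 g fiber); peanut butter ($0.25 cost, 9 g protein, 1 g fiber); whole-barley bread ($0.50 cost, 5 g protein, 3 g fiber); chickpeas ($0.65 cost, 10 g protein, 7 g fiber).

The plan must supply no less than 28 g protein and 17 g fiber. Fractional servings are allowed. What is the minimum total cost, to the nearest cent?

$1.66

With two linear requirements the optimum uses one or two foods; enumerate the corners.
avocado only: max(28/2, 17/7) = 14 servings → $11.20.
peanut butter only: max(28/9, 17/1) = 17 servings → $4.25.
whole-barley bread only: max(28/5, 17/3) = 5.667 servings → $2.83.
chickpeas only: max(28/10, 17/7) = 2.8 servings → $1.82.
avocado + peanut butter with both tight: 2.049 servings and 2.656 servings → $2.30.
avocado + whole-barley bread with both tight: 0.03448 servings and 5.586 servings → $2.82.
avocado + chickpeas with both targets exact would need a negative amount; discard.
peanut butter + whole-barley bread: intersection lies outside the first quadrant.
peanut butter + chickpeas with both tight: 0.4906 servings and 2.358 servings → $1.66.
whole-barley bread + chickpeas with both tight: 5.2 servings and 0.2 servings → $2.73.
So the least-cost plan costs $1.66.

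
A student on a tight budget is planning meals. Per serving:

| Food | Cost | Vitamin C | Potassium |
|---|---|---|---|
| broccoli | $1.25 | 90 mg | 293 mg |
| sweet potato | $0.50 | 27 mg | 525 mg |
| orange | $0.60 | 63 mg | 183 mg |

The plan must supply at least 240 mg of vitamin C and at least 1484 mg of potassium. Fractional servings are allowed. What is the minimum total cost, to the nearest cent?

Check every corner: each single food scaled to meet both minima, and each pair solved so both constraints bind.
broccoli only: max(240/90, 1484/293) = 5.065 servings → $6.33.
sweet potato only: max(240/27, 1484/525) = 8.889 servings → $4.44.
orange only: max(240/63, 1484/183) = 8.109 servings → $4.87.
broccoli + sweet potato with both tight: 2.184 servings and 1.608 servings → $3.53.
broccoli + orange: the both-tight solution has a negative serving — not a feasible corner.
sweet potato + orange with both tight: 1.762 servings and 3.054 servings → $2.71.
Cheapest feasible corner: $2.71.

$2.71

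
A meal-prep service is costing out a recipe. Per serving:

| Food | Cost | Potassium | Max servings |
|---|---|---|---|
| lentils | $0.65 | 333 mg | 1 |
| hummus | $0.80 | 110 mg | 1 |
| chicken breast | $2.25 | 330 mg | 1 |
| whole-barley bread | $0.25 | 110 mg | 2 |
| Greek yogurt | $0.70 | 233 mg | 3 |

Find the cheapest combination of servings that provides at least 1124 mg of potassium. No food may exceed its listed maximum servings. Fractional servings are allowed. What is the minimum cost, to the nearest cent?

$2.87

Cost per mg of potassium: lentils $0.0020, whole-barley bread $0.0023, Greek yogurt $0.0030, chicken breast $0.0068, hummus $0.0073.
Take 1 serving of lentils: +333.0 mg potassium for $0.65 (total $0.65, still need 791.0 mg).
Take 2 servings of whole-barley bread: +220.0 mg potassium for $0.50 (total $1.15, still need 571.0 mg).
Take 2.451 servings of Greek yogurt: +571.0 mg potassium for $1.72 (total $2.87, still need 0.0 mg).
Filling from the cheapest source first is optimal under one linear minimum: $2.87.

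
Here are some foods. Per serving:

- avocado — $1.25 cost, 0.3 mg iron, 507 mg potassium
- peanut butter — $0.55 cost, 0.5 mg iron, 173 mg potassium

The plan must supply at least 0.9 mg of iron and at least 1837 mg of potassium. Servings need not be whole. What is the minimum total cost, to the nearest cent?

$4.53

Compare the cost at each extreme point of the feasible region.
avocado only: max(0.9/0.3, 1837/507) = 3.623 servings → $4.53.
peanut butter only: max(0.9/0.5, 1837/173) = 10.62 servings → $5.84.
avocado + peanut butter: the both-tight solution has a negative serving — not a feasible corner.
The minimum over all feasible corners is $4.53.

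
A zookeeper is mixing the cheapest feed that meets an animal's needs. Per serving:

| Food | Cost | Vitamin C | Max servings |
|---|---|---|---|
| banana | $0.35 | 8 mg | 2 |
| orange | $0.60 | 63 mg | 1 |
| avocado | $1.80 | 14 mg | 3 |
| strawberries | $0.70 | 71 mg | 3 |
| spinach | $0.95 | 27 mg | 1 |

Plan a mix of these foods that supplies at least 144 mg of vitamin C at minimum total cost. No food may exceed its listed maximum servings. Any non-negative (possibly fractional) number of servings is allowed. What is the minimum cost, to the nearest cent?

$1.40

Cost per mg of vitamin C: orange $0.0095, strawberries $0.0099, spinach $0.0352, banana $0.0437, avocado $0.1286.
Take 1 serving of orange: +63.0 mg vitamin C for $0.60 (total $0.60, still need 81.0 mg).
Take 1.141 servings of strawberries: +81.0 mg vitamin C for $0.80 (total $1.40, still need 0.0 mg).
Greedy by cheapest-per-mg is optimal for a single linear constraint, so the minimum cost is $1.40.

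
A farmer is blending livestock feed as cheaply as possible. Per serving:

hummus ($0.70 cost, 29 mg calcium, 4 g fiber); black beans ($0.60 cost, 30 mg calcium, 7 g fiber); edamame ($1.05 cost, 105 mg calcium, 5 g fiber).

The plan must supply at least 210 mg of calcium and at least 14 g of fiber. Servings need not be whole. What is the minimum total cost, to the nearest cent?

$2.32

A basic optimal solution has at most two foods positive. Try each food alone and each pair with both targets met exactly.
hummus only: max(210/29, 14/4) = 7.241 servings → $5.07.
black beans only: max(210/30, 14/7) = 7 servings → $4.20.
edamame only: max(210/105, 14/5) = 2.8 servings → $2.94.
hummus + black beans with both targets exact would need a negative amount; discard.
hummus + edamame with both tight: 1.527 servings and 1.578 servings → $2.73.
black beans + edamame with both tight: 0.7179 servings and 1.795 servings → $2.32.
So the least-cost plan costs $2.32.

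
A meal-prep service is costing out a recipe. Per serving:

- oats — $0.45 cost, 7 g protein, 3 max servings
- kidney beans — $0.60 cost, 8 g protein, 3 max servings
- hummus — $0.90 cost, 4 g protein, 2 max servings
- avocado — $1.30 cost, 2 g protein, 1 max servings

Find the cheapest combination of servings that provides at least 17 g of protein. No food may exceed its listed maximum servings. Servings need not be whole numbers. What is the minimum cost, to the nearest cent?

$1.09

Cost per g of protein: oats $0.0643, kidney beans $0.0750, hummus $0.2250, avocado $0.6500.
Take 2.429 servings of oats: +17.0 g protein for $1.09 (total $1.09, still need 0.0 g).
Filling from the cheapest source first is optimal under one linear minimum: $1.09.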